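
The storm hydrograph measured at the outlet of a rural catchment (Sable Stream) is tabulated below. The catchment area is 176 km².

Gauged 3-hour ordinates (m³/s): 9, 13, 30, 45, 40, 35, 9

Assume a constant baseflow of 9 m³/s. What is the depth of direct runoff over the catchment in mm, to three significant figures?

d ≈ 7.24 mm

Direct runoff: 0.0, 4.0, 21.0, 36.0, 31.0, 26.0, 0.0 m³/s; ΣQ_DR = 118.0 m³/s.
V = ΣQ_DR · Δt = 118.0 × 10800 s = 1.274 × 10^6 m³.
Over A = 176 km², depth = V / A = 7.24 mm.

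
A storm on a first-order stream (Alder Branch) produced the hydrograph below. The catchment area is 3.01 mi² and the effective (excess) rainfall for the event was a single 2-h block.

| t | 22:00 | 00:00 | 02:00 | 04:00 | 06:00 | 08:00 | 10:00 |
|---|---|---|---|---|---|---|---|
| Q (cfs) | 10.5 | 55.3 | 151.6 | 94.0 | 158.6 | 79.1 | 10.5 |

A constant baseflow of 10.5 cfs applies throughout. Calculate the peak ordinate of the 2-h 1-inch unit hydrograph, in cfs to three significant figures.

U_p ≈ 296 cfs

Direct runoff: 0.0, 44.8, 141.1, 83.5, 148.1, 68.6, 0.0 cfs; ΣQ_DR = 486.1 cfs, peak = 148.1 cfs.
Runoff depth d = ΣQ_DR·Δt / A = 486.1 × 7200 / (3.01 mi²) = 0.5005 in.
The 1-inch UH is the DRH scaled by (1 in)/d, so U_p = 148.1 × 1/0.5005 = 296 cfs.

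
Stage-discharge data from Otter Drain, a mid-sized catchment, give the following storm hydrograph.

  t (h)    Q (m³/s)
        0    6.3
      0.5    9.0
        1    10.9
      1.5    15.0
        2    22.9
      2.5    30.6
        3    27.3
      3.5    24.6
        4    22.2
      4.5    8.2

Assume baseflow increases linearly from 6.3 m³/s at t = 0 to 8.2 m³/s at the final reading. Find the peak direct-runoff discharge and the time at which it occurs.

Subtracting baseflow gives direct-runoff ordinates: 0.00, 2.49, 4.18, 8.07, 15.76, 23.24, 19.73, 16.82, 14.21, 0.00 m³/s.
The maximum is 23.24 m³/s, occurring at the reading for t = 2.5 h.

Q_p = 23.24 m³/s at t = 2.5 h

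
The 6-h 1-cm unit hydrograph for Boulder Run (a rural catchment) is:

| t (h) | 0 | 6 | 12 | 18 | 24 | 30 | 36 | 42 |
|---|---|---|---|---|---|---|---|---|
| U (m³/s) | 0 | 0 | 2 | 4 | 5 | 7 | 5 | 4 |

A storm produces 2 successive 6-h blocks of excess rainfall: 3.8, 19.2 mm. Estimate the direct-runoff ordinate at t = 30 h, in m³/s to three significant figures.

Q ≈ 12.3 m³/s

By discrete convolution, Q_j = Σ (P_i / 10 mm) · U_{j−i}.
At t = 30 h (j=5): Q = (3.8/10)·7 + (19.2/10)·5 = 12.3 m³/s.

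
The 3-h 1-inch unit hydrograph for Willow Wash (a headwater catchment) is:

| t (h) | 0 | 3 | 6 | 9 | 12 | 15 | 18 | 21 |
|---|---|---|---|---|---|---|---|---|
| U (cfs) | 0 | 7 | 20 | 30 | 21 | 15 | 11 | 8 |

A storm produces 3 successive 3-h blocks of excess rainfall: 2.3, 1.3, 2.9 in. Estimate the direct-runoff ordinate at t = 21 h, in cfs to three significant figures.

Q ≈ 76.2 cfs

By discrete convolution, Q_j = Σ (P_i / 1 in) · U_{j−i}.
At t = 21 h (j=7): Q = (2.3/1)·8 + (1.3/1)·11 + (2.9/1)·15 = 76.2 cfs.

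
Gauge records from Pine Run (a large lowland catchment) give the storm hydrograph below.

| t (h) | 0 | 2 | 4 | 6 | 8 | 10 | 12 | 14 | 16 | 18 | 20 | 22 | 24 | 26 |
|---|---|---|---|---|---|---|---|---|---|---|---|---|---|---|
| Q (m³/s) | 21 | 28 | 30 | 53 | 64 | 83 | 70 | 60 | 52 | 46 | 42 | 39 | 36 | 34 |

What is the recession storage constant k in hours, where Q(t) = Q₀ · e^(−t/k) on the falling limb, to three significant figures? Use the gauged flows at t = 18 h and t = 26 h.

On the falling limb, Q drops from 46 to 34 m³/s between t = 18 h and t = 26 h (Δt = 8 h).
k = −Δt / ln(Q₂/Q₁) = −8 / ln(34/46) = 26.5 h.

k ≈ 26.5 h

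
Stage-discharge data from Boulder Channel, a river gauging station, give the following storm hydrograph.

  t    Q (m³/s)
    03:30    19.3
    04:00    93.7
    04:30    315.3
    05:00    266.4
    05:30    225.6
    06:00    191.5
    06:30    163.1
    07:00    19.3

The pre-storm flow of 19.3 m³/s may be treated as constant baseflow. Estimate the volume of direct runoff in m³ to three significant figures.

V ≈ 2.05 × 10^6 m³

Direct-runoff ordinates (Q − Q_b): 0.0, 74.4, 296.0, 247.1, 206.3, 172.2, 143.8, 0.0 m³/s.
ΣQ_DR = 1140 m³/s.
With Δt = 0.5 h = 1800 s, V = ΣQ_DR · Δt = 1140 × 1800 = 2.05 × 10^6 m³.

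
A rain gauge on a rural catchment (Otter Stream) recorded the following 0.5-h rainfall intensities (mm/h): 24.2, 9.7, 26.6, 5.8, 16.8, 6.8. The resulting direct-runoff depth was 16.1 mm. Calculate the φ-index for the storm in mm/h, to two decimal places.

φ ≈ 11.80 mm/h

Only the 3 blocks with intensity above φ contribute runoff: 24.2, 26.6, 16.8 mm/h.
Σ(I−φ)·Δt = d  ⇒  (24.2+26.6+16.8 − 3φ)·0.5 = 16.1
φ = (67.60 − 16.1/0.5) / 3 = 11.80 mm/h.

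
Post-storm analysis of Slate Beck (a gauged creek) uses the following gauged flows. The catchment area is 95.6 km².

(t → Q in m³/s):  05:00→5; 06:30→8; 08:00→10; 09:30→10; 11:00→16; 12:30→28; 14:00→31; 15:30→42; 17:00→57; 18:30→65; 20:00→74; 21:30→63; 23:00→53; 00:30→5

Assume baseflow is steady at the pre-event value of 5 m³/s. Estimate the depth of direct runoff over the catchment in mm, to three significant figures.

d ≈ 22.4 mm

Direct runoff: 0.0, 3.0, 5.0, 5.0, 11.0, 23.0, 26.0, 37.0, 52.0, 60.0, 69.0, 58.0, 48.0, 0.0 m³/s; ΣQ_DR = 397.0 m³/s.
V = ΣQ_DR · Δt = 397.0 × 5400 s = 2.144 × 10^6 m³.
Over A = 95.6 km², depth = V / A = 22.4 mm.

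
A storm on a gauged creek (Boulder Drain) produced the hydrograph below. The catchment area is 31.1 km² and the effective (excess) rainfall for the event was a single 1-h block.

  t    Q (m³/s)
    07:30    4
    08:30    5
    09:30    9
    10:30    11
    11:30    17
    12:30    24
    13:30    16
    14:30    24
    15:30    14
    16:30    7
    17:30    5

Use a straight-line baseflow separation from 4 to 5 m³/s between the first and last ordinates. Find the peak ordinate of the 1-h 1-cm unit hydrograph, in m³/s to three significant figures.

Direct runoff: 0.00, 0.90, 4.80, 6.70, 12.60, 19.50, 11.40, 19.30, 9.20, 2.10, 0.00 m³/s; ΣQ_DR = 86.50 m³/s, peak = 19.50 m³/s.
Runoff depth d = ΣQ_DR·Δt / A = 86.50 × 3600 / (31.1 km²) = 10.01 mm.
The 1-cm UH is the DRH scaled by (10 mm)/d, so U_p = 19.50 × 10/10.01 = 19.5 m³/s.

U_p ≈ 19.5 m³/s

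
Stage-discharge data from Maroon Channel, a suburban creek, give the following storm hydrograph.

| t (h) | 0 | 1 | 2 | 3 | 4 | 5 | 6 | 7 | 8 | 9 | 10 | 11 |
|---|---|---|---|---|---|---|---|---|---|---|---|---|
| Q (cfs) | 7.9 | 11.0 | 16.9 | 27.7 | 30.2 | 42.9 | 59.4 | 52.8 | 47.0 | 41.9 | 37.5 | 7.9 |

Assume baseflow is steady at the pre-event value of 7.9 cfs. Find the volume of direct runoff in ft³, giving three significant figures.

V ≈ 1.04 × 10^6 ft³

Direct-runoff ordinates (Q − Q_b): 0.0, 3.1, 9.0, 19.8, 22.3, 35.0, 51.5, 44.9, 39.1, 34.0, 29.6, 0.0 cfs.
ΣQ_DR = 288.3 cfs.
With Δt = 1 h = 3600 s, V = ΣQ_DR · Δt = 288.3 × 3600 = 1.04 × 10^6 ft³.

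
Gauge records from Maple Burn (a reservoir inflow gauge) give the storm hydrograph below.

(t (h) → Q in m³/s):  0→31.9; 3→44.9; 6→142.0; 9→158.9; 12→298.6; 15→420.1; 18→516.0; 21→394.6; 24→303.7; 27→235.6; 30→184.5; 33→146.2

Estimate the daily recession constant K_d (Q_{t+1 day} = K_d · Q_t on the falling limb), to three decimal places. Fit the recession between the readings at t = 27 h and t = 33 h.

Between t = 27 h and t = 33 h the flow falls from 235.6 to 146.2 m³/s over 2×3 h = 6 h.
Per-interval ratio K = (146.2/235.6)^(1/2) = 0.7877; K_d = K^(24/3) = 0.148.

K_d ≈ 0.148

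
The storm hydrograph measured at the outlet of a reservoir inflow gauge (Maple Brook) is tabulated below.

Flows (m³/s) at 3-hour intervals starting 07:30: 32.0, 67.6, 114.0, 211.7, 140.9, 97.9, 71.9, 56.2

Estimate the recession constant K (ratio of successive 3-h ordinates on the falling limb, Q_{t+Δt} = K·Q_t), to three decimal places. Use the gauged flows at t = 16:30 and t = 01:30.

Using the recession-limb readings at t = 16:30 and t = 01:30: Q falls from 211.7 to 71.9 m³/s over 3 intervals.
K = (Q₂/Q₁)^(1/3) = (71.9/211.7)^(1/3) = 0.698.

K ≈ 0.698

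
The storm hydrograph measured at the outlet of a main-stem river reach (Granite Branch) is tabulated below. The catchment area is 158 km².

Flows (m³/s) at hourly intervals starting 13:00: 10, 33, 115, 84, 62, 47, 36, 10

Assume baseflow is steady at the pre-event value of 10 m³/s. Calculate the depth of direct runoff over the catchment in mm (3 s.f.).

Direct runoff: 0.0, 23.0, 105.0, 74.0, 52.0, 37.0, 26.0, 0.0 m³/s; ΣQ_DR = 317.0 m³/s.
V = ΣQ_DR · Δt = 317.0 × 3600 s = 1.141 × 10^6 m³.
Over A = 158 km², depth = V / A = 7.22 mm.

d ≈ 7.22 mm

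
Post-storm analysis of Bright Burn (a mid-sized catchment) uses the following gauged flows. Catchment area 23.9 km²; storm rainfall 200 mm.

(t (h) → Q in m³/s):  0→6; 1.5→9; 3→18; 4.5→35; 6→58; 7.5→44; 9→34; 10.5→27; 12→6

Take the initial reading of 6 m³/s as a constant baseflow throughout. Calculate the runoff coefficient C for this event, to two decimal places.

ΣQ_DR = 183.0 m³/s; V = ΣQ_DR·Δt = 9.882 × 10^5 m³.
Runoff depth d = V / A = 41.35 mm.
C = d / P = 41.35 / 200 = 0.21.

C ≈ 0.21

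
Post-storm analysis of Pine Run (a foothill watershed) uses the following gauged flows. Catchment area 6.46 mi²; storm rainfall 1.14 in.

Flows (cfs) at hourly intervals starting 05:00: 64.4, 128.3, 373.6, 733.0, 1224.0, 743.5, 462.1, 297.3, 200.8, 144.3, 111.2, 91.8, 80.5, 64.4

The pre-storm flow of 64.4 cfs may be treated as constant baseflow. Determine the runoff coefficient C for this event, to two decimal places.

ΣQ_DR = 3818 cfs; V = ΣQ_DR·Δt = 1.374 × 10^7 ft³.
Runoff depth d = V / A = 0.9157 in.
C = d / P = 0.9157 / 1.14 = 0.80.

C ≈ 0.80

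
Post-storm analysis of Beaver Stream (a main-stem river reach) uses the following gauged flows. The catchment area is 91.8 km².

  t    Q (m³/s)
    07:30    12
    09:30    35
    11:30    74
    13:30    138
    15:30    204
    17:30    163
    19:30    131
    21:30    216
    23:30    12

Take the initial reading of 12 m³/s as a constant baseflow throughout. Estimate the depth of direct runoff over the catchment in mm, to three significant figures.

Direct runoff: 0.0, 23.0, 62.0, 126.0, 192.0, 151.0, 119.0, 204.0, 0.0 m³/s; ΣQ_DR = 877.0 m³/s.
V = ΣQ_DR · Δt = 877.0 × 7200 s = 6.314 × 10^6 m³.
Over A = 91.8 km², depth = V / A = 68.8 mm.

d ≈ 68.8 mm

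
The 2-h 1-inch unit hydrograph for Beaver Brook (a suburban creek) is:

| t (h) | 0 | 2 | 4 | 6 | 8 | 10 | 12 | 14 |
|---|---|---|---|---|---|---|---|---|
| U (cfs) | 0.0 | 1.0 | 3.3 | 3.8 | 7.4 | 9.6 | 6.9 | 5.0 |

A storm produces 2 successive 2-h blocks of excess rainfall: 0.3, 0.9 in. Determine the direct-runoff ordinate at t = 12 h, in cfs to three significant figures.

By discrete convolution, Q_j = Σ (P_i / 1 in) · U_{j−i}.
At t = 12 h (j=6): Q = (0.3/1)·6.9 + (0.9/1)·9.6 = 10.7 cfs.

Q ≈ 10.7 cfs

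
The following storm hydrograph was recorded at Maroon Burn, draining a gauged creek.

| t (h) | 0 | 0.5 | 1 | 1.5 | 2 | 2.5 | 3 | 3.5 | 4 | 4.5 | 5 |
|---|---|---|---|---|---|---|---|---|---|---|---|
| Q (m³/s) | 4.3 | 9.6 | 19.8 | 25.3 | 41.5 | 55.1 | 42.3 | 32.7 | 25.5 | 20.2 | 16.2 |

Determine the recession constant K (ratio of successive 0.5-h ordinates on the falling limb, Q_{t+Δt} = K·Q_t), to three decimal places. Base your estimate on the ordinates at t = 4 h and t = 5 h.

K ≈ 0.797

Using the recession-limb readings at t = 4 h and t = 5 h: Q falls from 25.5 to 16.2 m³/s over 2 intervals.
K = (Q₂/Q₁)^(1/2) = (16.2/25.5)^(1/2) = 0.797.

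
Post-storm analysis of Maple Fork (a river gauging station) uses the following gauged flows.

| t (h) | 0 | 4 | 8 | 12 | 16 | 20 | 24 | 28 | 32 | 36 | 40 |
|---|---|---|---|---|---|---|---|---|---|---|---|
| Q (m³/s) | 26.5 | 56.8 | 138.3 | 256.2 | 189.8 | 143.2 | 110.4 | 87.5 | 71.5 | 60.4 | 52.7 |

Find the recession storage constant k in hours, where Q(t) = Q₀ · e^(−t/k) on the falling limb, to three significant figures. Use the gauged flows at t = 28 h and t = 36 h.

On the falling limb, Q drops from 87.5 to 60.4 m³/s between t = 28 h and t = 36 h (Δt = 8 h).
k = −Δt / ln(Q₂/Q₁) = −8 / ln(60.4/87.5) = 21.6 h.

k ≈ 21.6 h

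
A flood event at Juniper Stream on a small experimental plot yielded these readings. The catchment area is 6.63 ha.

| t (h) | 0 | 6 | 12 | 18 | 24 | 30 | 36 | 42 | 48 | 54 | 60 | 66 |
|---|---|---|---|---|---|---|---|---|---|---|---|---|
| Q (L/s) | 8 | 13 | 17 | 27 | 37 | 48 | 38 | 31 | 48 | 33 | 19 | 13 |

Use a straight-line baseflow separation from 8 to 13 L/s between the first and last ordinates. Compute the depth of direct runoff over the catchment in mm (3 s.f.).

Direct runoff: 0.00, 4.55, 8.09, 17.64, 27.18, 37.73, 27.27, 19.82, 36.36, 20.91, 6.45, 0.00 L/s; ΣQ_DR = 206.0 L/s.
V = ΣQ_DR · Δt = 206.0 × 21600 s = 4.450 × 10^6 L.
Over A = 6.63 ha, depth = V / A = 67.1 mm.

d ≈ 67.1 mm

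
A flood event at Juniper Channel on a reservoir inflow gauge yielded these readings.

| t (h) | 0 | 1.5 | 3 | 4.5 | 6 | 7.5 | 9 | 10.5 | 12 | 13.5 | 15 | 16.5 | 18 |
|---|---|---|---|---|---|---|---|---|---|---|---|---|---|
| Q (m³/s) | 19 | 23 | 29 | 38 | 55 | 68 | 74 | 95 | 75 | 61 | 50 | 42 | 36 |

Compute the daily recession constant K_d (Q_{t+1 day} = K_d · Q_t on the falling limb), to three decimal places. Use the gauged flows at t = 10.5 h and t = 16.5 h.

K_d ≈ 0.038

Between t = 10.5 h and t = 16.5 h the flow falls from 95 to 42 m³/s over 4×1.5 h = 6 h.
Per-interval ratio K = (42/95)^(1/4) = 0.8154; K_d = K^(24/1.5) = 0.038.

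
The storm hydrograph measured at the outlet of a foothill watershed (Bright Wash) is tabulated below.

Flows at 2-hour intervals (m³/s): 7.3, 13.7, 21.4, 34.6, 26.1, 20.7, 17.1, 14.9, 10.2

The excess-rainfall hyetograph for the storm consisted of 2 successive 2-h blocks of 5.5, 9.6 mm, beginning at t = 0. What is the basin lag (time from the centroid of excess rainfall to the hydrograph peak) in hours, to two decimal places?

Centroid of excess rainfall: t_c = Σ P_i·t̄_i / ΣP_i = 2.2715 h (block centres at 1, 3 h).
Hydrograph peak occurs at t = 6 h, so basin lag t_L = 6 − 2.2715 = 3.73 h.

t_L ≈ 3.73 h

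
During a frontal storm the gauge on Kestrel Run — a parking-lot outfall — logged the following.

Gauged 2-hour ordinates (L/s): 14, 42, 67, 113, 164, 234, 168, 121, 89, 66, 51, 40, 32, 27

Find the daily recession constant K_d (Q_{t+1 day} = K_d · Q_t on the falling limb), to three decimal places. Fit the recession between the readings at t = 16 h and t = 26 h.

K_d ≈ 0.057

Between t = 16 h and t = 26 h the flow falls from 89 to 27 L/s over 5×2 h = 10 h.
Per-interval ratio K = (27/89)^(1/5) = 0.7878; K_d = K^(24/2) = 0.057.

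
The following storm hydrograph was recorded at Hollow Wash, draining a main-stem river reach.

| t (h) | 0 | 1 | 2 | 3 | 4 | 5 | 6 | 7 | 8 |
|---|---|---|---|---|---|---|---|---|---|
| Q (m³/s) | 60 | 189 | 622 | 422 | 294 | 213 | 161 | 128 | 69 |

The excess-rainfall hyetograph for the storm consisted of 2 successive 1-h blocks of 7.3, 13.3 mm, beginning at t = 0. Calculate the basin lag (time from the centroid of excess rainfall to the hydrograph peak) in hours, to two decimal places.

t_L ≈ 0.85 h

Centroid of excess rainfall: t_c = Σ P_i·t̄_i / ΣP_i = 1.1456 h (block centres at 0.5, 1.5 h).
Hydrograph peak occurs at t = 2 h, so basin lag t_L = 2 − 1.1456 = 0.85 h.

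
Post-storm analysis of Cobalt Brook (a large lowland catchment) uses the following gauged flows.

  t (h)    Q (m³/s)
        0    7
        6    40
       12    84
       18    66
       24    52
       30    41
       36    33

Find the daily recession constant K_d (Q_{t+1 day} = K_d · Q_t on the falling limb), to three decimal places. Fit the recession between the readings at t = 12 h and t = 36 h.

K_d ≈ 0.393

Between t = 12 h and t = 36 h the flow falls from 84 to 33 m³/s over 4×6 h = 24 h.
Per-interval ratio K = (33/84)^(1/4) = 0.7917; K_d = K^(24/6) = 0.393.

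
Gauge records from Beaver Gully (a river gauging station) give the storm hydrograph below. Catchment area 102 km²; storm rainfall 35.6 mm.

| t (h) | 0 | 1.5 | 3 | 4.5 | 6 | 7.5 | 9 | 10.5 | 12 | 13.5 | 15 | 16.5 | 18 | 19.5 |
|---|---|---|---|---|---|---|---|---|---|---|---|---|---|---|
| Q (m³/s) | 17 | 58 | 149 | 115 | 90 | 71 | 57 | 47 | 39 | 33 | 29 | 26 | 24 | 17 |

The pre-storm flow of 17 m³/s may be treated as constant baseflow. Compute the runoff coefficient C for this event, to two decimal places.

C ≈ 0.79

ΣQ_DR = 534.0 m³/s; V = ΣQ_DR·Δt = 2.884 × 10^6 m³.
Runoff depth d = V / A = 28.27 mm.
C = d / P = 28.27 / 35.6 = 0.79.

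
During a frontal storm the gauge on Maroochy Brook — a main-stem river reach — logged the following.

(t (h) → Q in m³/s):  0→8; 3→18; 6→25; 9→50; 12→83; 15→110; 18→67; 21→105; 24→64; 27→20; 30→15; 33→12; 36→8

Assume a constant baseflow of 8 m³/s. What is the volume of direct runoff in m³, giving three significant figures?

Direct-runoff ordinates (Q − Q_b): 0.0, 10.0, 17.0, 42.0, 75.0, 102.0, 59.0, 97.0, 56.0, 12.0, 7.0, 4.0, 0.0 m³/s.
ΣQ_DR = 481.0 m³/s.
With Δt = 3 h = 10800 s, V = ΣQ_DR · Δt = 481.0 × 10800 = 5.19 × 10^6 m³.

V ≈ 5.19 × 10^6 m³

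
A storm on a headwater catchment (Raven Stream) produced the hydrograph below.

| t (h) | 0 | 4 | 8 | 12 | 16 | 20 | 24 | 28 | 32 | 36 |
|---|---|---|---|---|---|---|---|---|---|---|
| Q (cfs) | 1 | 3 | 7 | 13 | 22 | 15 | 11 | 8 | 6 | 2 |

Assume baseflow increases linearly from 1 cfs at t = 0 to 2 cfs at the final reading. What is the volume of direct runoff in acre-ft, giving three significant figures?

V ≈ 24.1 acre-ft

Direct-runoff ordinates (Q − Q_b): 0.00, 1.89, 5.78, 11.67, 20.56, 13.44, 9.33, 6.22, 4.11, 0.00 cfs.
ΣQ_DR = 73.00 cfs.
With Δt = 4 h = 14400 s, V = ΣQ_DR · Δt = 73.00 × 14400 = 1.05 × 10^6 ft³ = 24.1 acre-ft.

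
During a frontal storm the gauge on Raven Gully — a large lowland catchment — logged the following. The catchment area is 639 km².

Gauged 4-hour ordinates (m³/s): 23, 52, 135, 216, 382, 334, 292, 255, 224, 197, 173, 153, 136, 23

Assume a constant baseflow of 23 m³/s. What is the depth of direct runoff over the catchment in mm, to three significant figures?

Direct runoff: 0.0, 29.0, 112.0, 193.0, 359.0, 311.0, 269.0, 232.0, 201.0, 174.0, 150.0, 130.0, 113.0, 0.0 m³/s; ΣQ_DR = 2273 m³/s.
V = ΣQ_DR · Δt = 2273 × 14400 s = 3.273 × 10^7 m³.
Over A = 639 km², depth = V / A = 51.2 mm.

d ≈ 51.2 mm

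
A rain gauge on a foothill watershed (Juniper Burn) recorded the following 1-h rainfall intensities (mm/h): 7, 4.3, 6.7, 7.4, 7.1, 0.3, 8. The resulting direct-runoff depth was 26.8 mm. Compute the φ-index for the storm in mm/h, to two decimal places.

Only the 6 blocks with intensity above φ contribute runoff: 7, 4.3, 6.7, 7.4, 7.1, 8 mm/h.
Σ(I−φ)·Δt = d  ⇒  (7+4.3+6.7+7.4+7.1+8 − 6φ)·1 = 26.8
φ = (40.50 − 26.8/1) / 6 = 2.28 mm/h.

φ ≈ 2.28 mm/h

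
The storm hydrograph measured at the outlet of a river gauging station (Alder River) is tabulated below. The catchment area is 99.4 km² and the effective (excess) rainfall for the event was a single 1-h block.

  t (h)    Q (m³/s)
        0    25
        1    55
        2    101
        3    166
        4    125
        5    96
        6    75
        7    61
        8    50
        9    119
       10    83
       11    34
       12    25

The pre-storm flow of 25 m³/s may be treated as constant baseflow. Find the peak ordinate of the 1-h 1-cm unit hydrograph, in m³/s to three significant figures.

Direct runoff: 0.0, 30.0, 76.0, 141.0, 100.0, 71.0, 50.0, 36.0, 25.0, 94.0, 58.0, 9.0, 0.0 m³/s; ΣQ_DR = 690.0 m³/s, peak = 141.0 m³/s.
Runoff depth d = ΣQ_DR·Δt / A = 690.0 × 3600 / (99.4 km²) = 24.99 mm.
The 1-cm UH is the DRH scaled by (10 mm)/d, so U_p = 141.0 × 10/24.99 = 56.4 m³/s.

U_p ≈ 56.4 m³/s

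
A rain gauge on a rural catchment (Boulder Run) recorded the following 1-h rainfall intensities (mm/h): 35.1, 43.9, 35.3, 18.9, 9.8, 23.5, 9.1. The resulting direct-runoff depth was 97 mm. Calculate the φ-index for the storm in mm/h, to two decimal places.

φ ≈ 11.94 mm/h

Only the 5 blocks with intensity above φ contribute runoff: 35.1, 43.9, 35.3, 18.9, 23.5 mm/h.
Σ(I−φ)·Δt = d  ⇒  (35.1+43.9+35.3+18.9+23.5 − 5φ)·1 = 97
φ = (156.7 − 97/1) / 5 = 11.94 mm/h.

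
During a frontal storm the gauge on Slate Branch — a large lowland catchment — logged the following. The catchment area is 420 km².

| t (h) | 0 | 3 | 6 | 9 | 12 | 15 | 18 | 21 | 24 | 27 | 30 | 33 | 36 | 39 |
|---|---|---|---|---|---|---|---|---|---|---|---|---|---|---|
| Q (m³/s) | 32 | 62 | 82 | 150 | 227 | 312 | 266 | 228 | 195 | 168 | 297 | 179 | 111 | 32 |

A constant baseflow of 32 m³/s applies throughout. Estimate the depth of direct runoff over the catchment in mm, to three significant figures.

d ≈ 48.7 mm

Direct runoff: 0.0, 30.0, 50.0, 118.0, 195.0, 280.0, 234.0, 196.0, 163.0, 136.0, 265.0, 147.0, 79.0, 0.0 m³/s; ΣQ_DR = 1893 m³/s.
V = ΣQ_DR · Δt = 1893 × 10800 s = 2.044 × 10^7 m³.
Over A = 420 km², depth = V / A = 48.7 mm.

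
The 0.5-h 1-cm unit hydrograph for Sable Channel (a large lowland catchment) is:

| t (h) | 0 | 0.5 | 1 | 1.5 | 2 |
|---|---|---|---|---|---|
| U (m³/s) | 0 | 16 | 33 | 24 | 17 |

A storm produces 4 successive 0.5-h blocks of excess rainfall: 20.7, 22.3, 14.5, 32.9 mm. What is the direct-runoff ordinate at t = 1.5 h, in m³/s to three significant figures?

Q ≈ 146 m³/s

By discrete convolution, Q_j = Σ (P_i / 10 mm) · U_{j−i}.
At t = 1.5 h (j=3): Q = (20.7/10)·24 + (22.3/10)·33 + (14.5/10)·16 + (32.9/10)·0 = 146 m³/s.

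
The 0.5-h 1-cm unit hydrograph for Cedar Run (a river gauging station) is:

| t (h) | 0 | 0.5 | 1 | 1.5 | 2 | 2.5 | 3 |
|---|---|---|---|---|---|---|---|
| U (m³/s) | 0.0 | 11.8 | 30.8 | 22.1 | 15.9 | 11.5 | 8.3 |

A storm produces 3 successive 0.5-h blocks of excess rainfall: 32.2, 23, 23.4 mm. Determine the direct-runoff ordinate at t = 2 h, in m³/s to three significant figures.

Q ≈ 174 m³/s

By discrete convolution, Q_j = Σ (P_i / 10 mm) · U_{j−i}.
At t = 2 h (j=4): Q = (32.2/10)·15.9 + (23/10)·22.1 + (23.4/10)·30.8 = 174 m³/s.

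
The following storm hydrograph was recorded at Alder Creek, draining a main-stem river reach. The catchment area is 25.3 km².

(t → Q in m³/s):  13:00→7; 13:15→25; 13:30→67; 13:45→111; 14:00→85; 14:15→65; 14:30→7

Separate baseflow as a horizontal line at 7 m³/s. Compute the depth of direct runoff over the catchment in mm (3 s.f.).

d ≈ 11.3 mm

Direct runoff: 0.0, 18.0, 60.0, 104.0, 78.0, 58.0, 0.0 m³/s; ΣQ_DR = 318.0 m³/s.
V = ΣQ_DR · Δt = 318.0 × 900 s = 2.862 × 10^5 m³.
Over A = 25.3 km², depth = V / A = 11.3 mm.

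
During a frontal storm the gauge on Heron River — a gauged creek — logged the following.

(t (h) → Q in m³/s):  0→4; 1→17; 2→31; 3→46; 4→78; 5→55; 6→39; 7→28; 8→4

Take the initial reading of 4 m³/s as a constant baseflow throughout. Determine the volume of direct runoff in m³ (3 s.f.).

V ≈ 9.58 × 10^5 m³

Direct-runoff ordinates (Q − Q_b): 0.0, 13.0, 27.0, 42.0, 74.0, 51.0, 35.0, 24.0, 0.0 m³/s.
ΣQ_DR = 266.0 m³/s.
With Δt = 1 h = 3600 s, V = ΣQ_DR · Δt = 266.0 × 3600 = 9.58 × 10^5 m³.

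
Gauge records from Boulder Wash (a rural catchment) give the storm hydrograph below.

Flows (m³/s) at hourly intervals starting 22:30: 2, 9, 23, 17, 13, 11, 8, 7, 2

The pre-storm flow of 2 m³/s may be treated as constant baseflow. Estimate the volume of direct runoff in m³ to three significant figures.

V ≈ 2.66 × 10^5 m³

Direct-runoff ordinates (Q − Q_b): 0.0, 7.0, 21.0, 15.0, 11.0, 9.0, 6.0, 5.0, 0.0 m³/s.
ΣQ_DR = 74.00 m³/s.
With Δt = 1 h = 3600 s, V = ΣQ_DR · Δt = 74.00 × 3600 = 2.66 × 10^5 m³.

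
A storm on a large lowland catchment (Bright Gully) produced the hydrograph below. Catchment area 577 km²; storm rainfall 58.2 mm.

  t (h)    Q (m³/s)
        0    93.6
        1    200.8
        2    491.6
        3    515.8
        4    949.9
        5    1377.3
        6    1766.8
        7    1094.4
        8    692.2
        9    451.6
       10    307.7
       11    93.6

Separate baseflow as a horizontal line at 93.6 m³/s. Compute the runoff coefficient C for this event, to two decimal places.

C ≈ 0.74

ΣQ_DR = 6912 m³/s; V = ΣQ_DR·Δt = 2.488 × 10^7 m³.
Runoff depth d = V / A = 43.13 mm.
C = d / P = 43.13 / 58.2 = 0.74.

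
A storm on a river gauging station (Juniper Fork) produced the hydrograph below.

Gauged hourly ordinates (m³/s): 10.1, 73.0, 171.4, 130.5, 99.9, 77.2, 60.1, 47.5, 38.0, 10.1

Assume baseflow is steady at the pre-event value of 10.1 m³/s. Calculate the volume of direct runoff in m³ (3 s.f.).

V ≈ 2.22 × 10^6 m³

Direct-runoff ordinates (Q − Q_b): 0.0, 62.9, 161.3, 120.4, 89.8, 67.1, 50.0, 37.4, 27.9, 0.0 m³/s.
ΣQ_DR = 616.8 m³/s.
With Δt = 1 h = 3600 s, V = ΣQ_DR · Δt = 616.8 × 3600 = 2.22 × 10^6 m³.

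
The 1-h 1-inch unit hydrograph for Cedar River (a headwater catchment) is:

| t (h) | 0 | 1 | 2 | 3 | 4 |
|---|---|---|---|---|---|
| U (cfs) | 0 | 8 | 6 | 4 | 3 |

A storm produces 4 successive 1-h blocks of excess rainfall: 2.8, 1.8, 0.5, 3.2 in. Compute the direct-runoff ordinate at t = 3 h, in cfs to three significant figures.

By discrete convolution, Q_j = Σ (P_i / 1 in) · U_{j−i}.
At t = 3 h (j=3): Q = (2.8/1)·4 + (1.8/1)·6 + (0.5/1)·8 + (3.2/1)·0 = 26.0 cfs.

Q ≈ 26.0 cfs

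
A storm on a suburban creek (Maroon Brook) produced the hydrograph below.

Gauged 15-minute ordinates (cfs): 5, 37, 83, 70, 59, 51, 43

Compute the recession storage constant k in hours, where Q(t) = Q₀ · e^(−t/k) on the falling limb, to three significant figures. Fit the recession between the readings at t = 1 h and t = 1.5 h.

k ≈ 1.58 h

On the falling limb, Q drops from 59 to 43 cfs between t = 1 h and t = 1.5 h (Δt = 0.5 h).
k = −Δt / ln(Q₂/Q₁) = −0.5 / ln(43/59) = 1.58 h.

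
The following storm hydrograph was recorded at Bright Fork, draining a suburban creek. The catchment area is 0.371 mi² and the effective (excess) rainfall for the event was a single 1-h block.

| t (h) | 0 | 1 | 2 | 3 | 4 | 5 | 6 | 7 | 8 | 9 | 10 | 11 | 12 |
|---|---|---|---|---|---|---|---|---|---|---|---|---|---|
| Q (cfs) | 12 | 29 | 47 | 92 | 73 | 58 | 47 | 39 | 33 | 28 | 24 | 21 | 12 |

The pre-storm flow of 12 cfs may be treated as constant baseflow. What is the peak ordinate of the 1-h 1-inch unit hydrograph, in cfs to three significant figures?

U_p ≈ 53.4 cfs

Direct runoff: 0.0, 17.0, 35.0, 80.0, 61.0, 46.0, 35.0, 27.0, 21.0, 16.0, 12.0, 9.0, 0.0 cfs; ΣQ_DR = 359.0 cfs, peak = 80.0 cfs.
Runoff depth d = ΣQ_DR·Δt / A = 359.0 × 3600 / (0.371 mi²) = 1.499 in.
The 1-inch UH is the DRH scaled by (1 in)/d, so U_p = 80.0 × 1/1.499 = 53.4 cfs.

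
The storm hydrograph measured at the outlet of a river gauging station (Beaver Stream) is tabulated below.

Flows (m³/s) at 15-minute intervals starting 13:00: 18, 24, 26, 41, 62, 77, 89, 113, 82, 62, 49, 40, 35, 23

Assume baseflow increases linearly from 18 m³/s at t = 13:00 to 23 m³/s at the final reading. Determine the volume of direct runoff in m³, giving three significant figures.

Direct-runoff ordinates (Q − Q_b): 0.00, 5.62, 7.23, 21.85, 42.46, 57.08, 68.69, 92.31, 60.92, 40.54, 27.15, 17.77, 12.38, 0.00 m³/s.
ΣQ_DR = 454.0 m³/s.
With Δt = 0.25 h = 900 s, V = ΣQ_DR · Δt = 454.0 × 900 = 4.09 × 10^5 m³.

V ≈ 4.09 × 10^5 m³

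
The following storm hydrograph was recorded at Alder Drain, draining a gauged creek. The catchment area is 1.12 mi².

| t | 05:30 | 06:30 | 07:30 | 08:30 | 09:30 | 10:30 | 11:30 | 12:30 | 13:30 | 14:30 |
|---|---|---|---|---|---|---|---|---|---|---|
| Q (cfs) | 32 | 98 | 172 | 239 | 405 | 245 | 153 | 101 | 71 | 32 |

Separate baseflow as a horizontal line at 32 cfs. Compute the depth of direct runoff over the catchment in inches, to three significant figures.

d ≈ 1.70 in

Direct runoff: 0.0, 66.0, 140.0, 207.0, 373.0, 213.0, 121.0, 69.0, 39.0, 0.0 cfs; ΣQ_DR = 1228 cfs.
V = ΣQ_DR · Δt = 1228 × 3600 s = 4.421 × 10^6 ft³.
Over A = 1.12 mi², depth = V / A = 1.70 in.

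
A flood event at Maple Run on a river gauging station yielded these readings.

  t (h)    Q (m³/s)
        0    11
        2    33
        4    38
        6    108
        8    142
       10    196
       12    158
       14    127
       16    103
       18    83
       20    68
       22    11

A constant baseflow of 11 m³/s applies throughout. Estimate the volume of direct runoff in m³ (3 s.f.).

V ≈ 6.81 × 10^6 m³

Direct-runoff ordinates (Q − Q_b): 0.0, 22.0, 27.0, 97.0, 131.0, 185.0, 147.0, 116.0, 92.0, 72.0, 57.0, 0.0 m³/s.
ΣQ_DR = 946.0 m³/s.
With Δt = 2 h = 7200 s, V = ΣQ_DR · Δt = 946.0 × 7200 = 6.81 × 10^6 m³.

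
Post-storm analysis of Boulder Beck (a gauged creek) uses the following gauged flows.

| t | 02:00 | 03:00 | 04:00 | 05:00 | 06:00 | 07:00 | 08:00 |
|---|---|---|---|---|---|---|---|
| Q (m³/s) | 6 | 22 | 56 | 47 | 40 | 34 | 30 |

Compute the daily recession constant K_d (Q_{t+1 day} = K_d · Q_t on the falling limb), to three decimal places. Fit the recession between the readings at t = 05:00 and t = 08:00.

Between t = 05:00 and t = 08:00 the flow falls from 47 to 30 m³/s over 3×1 h = 3 h.
Per-interval ratio K = (30/47)^(1/3) = 0.8610; K_d = K^(24/1) = 0.028.

K_d ≈ 0.028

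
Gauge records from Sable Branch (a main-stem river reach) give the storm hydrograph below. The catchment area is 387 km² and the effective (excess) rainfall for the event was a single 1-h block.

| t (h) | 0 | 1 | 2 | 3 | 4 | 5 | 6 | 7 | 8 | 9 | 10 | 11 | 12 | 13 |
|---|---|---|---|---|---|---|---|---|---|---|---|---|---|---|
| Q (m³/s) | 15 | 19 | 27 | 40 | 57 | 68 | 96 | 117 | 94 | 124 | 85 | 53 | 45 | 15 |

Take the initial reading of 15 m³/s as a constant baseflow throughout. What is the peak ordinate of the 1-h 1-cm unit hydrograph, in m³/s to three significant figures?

Direct runoff: 0.0, 4.0, 12.0, 25.0, 42.0, 53.0, 81.0, 102.0, 79.0, 109.0, 70.0, 38.0, 30.0, 0.0 m³/s; ΣQ_DR = 645.0 m³/s, peak = 109.0 m³/s.
Runoff depth d = ΣQ_DR·Δt / A = 645.0 × 3600 / (387 km²) = 6.000 mm.
The 1-cm UH is the DRH scaled by (10 mm)/d, so U_p = 109.0 × 10/6.000 = 182 m³/s.

U_p ≈ 182 m³/s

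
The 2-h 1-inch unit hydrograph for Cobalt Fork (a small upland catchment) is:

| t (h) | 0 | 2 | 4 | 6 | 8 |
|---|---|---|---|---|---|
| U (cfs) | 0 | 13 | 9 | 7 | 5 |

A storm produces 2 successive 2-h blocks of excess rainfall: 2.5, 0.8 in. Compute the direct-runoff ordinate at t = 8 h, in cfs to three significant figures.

Q ≈ 18.1 cfs

By discrete convolution, Q_j = Σ (P_i / 1 in) · U_{j−i}.
At t = 8 h (j=4): Q = (2.5/1)·5 + (0.8/1)·7 = 18.1 cfs.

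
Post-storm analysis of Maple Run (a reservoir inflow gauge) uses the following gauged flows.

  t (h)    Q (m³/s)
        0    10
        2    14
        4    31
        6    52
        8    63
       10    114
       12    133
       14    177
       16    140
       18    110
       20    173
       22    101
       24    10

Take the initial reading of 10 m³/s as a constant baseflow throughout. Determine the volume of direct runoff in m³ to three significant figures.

V ≈ 7.19 × 10^6 m³

Direct-runoff ordinates (Q − Q_b): 0.0, 4.0, 21.0, 42.0, 53.0, 104.0, 123.0, 167.0, 130.0, 100.0, 163.0, 91.0, 0.0 m³/s.
ΣQ_DR = 998.0 m³/s.
With Δt = 2 h = 7200 s, V = ΣQ_DR · Δt = 998.0 × 7200 = 7.19 × 10^6 m³.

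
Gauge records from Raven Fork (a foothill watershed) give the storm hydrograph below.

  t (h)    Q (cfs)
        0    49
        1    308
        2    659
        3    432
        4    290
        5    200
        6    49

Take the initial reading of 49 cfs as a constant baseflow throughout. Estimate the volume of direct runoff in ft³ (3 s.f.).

Direct-runoff ordinates (Q − Q_b): 0.0, 259.0, 610.0, 383.0, 241.0, 151.0, 0.0 cfs.
ΣQ_DR = 1644 cfs.
With Δt = 1 h = 3600 s, V = ΣQ_DR · Δt = 1644 × 3600 = 5.92 × 10^6 ft³.

V ≈ 5.92 × 10^6 ft³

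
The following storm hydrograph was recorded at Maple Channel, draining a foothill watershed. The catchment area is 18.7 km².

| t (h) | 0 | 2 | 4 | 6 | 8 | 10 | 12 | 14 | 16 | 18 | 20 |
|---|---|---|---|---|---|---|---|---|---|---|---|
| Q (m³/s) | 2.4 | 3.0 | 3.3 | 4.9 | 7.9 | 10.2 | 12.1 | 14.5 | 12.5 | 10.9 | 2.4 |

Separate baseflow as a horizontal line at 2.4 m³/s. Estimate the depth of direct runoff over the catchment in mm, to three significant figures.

d ≈ 22.2 mm

Direct runoff: 0.0, 0.6, 0.9, 2.5, 5.5, 7.8, 9.7, 12.1, 10.1, 8.5, 0.0 m³/s; ΣQ_DR = 57.70 m³/s.
V = ΣQ_DR · Δt = 57.70 × 7200 s = 4.154 × 10^5 m³.
Over A = 18.7 km², depth = V / A = 22.2 mm.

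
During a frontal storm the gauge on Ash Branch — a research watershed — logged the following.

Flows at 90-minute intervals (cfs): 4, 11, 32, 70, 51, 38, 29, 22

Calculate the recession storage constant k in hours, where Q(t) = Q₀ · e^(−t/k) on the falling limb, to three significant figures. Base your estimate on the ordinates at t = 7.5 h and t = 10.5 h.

On the falling limb, Q drops from 38 to 22 cfs between t = 7.5 h and t = 10.5 h (Δt = 3 h).
k = −Δt / ln(Q₂/Q₁) = −3 / ln(22/38) = 5.49 h.

k ≈ 5.49 h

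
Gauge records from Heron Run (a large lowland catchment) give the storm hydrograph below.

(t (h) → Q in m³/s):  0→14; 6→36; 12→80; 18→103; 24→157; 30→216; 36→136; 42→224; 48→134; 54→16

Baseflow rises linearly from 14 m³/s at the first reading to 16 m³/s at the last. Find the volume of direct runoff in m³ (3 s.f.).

V ≈ 2.09 × 10^7 m³

Direct-runoff ordinates (Q − Q_b): 0.00, 21.78, 65.56, 88.33, 142.11, 200.89, 120.67, 208.44, 118.22, 0.00 m³/s.
ΣQ_DR = 966.0 m³/s.
With Δt = 6 h = 21600 s, V = ΣQ_DR · Δt = 966.0 × 21600 = 2.09 × 10^7 m³.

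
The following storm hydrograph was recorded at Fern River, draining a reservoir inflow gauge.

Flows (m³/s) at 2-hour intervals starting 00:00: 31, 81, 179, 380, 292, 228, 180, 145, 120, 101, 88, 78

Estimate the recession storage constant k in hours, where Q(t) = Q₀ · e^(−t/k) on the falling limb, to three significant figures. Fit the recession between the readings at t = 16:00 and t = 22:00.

k ≈ 13.9 h

On the falling limb, Q drops from 120 to 78 m³/s between t = 16:00 and t = 22:00 (Δt = 6 h).
k = −Δt / ln(Q₂/Q₁) = −6 / ln(78/120) = 13.9 h.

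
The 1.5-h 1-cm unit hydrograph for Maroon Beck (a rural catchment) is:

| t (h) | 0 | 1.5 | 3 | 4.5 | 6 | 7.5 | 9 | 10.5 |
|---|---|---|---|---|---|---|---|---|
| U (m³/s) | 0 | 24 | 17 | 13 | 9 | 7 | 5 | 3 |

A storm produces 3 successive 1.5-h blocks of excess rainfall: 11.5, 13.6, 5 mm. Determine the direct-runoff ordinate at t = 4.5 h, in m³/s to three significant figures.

Q ≈ 50.1 m³/s

By discrete convolution, Q_j = Σ (P_i / 10 mm) · U_{j−i}.
At t = 4.5 h (j=3): Q = (11.5/10)·13 + (13.6/10)·17 + (5/10)·24 = 50.1 m³/s.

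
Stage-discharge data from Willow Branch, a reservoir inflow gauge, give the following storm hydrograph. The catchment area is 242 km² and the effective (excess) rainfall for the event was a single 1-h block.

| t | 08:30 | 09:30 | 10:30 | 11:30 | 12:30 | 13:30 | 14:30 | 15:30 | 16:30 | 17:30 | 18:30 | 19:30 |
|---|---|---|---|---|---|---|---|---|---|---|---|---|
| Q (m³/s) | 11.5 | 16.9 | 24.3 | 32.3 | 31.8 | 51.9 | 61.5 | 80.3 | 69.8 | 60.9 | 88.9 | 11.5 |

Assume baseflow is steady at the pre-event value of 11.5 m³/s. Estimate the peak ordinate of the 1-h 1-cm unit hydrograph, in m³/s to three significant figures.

U_p ≈ 129 m³/s

Direct runoff: 0.0, 5.4, 12.8, 20.8, 20.3, 40.4, 50.0, 68.8, 58.3, 49.4, 77.4, 0.0 m³/s; ΣQ_DR = 403.6 m³/s, peak = 77.4 m³/s.
Runoff depth d = ΣQ_DR·Δt / A = 403.6 × 3600 / (242 km²) = 6.004 mm.
The 1-cm UH is the DRH scaled by (10 mm)/d, so U_p = 77.4 × 10/6.004 = 129 m³/s.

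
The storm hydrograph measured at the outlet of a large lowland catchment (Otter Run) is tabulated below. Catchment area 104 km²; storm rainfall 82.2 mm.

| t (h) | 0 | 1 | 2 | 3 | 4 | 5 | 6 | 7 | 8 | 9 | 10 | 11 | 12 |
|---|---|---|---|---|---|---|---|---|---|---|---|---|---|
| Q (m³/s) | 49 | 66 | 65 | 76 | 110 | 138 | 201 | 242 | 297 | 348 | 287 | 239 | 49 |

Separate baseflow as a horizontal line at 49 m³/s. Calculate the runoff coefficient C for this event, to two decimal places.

C ≈ 0.64

ΣQ_DR = 1530 m³/s; V = ΣQ_DR·Δt = 5.508 × 10^6 m³.
Runoff depth d = V / A = 52.96 mm.
C = d / P = 52.96 / 82.2 = 0.64.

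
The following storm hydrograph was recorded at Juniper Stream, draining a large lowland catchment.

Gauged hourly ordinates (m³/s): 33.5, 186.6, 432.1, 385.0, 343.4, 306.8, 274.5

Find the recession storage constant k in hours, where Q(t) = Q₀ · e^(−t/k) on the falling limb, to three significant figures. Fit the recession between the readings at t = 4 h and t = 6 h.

On the falling limb, Q drops from 343.4 to 274.5 m³/s between t = 4 h and t = 6 h (Δt = 2 h).
k = −Δt / ln(Q₂/Q₁) = −2 / ln(274.5/343.4) = 8.93 h.

k ≈ 8.93 h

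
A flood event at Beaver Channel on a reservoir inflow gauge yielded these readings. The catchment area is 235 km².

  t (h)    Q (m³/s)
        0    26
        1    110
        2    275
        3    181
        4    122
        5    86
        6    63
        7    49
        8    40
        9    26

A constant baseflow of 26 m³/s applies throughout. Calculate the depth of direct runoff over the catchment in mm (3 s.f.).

d ≈ 11.0 mm

Direct runoff: 0.0, 84.0, 249.0, 155.0, 96.0, 60.0, 37.0, 23.0, 14.0, 0.0 m³/s; ΣQ_DR = 718.0 m³/s.
V = ΣQ_DR · Δt = 718.0 × 3600 s = 2.585 × 10^6 m³.
Over A = 235 km², depth = V / A = 11.0 mm.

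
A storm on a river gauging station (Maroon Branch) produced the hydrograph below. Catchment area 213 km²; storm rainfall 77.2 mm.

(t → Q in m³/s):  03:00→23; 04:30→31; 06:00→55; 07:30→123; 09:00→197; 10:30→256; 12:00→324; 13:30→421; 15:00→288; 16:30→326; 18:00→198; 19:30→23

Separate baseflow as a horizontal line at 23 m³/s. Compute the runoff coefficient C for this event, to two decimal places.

ΣQ_DR = 1989 m³/s; V = ΣQ_DR·Δt = 1.074 × 10^7 m³.
Runoff depth d = V / A = 50.43 mm.
C = d / P = 50.43 / 77.2 = 0.65.

C ≈ 0.65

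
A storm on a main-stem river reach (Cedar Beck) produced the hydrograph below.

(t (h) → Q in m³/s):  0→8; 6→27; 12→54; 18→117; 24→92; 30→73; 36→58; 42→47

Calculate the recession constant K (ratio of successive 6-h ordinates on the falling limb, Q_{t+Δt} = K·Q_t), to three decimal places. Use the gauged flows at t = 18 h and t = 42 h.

Using the recession-limb readings at t = 18 h and t = 42 h: Q falls from 117 to 47 m³/s over 4 intervals.
K = (Q₂/Q₁)^(1/4) = (47/117)^(1/4) = 0.796.

K ≈ 0.796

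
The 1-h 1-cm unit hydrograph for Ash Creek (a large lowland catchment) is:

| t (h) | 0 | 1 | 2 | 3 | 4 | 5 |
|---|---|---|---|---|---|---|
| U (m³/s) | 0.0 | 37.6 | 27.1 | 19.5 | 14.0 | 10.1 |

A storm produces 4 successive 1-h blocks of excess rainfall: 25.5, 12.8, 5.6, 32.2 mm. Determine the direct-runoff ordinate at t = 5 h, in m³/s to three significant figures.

Q ≈ 142 m³/s

By discrete convolution, Q_j = Σ (P_i / 10 mm) · U_{j−i}.
At t = 5 h (j=5): Q = (25.5/10)·10.1 + (12.8/10)·14.0 + (5.6/10)·19.5 + (32.2/10)·27.1 = 142 m³/s.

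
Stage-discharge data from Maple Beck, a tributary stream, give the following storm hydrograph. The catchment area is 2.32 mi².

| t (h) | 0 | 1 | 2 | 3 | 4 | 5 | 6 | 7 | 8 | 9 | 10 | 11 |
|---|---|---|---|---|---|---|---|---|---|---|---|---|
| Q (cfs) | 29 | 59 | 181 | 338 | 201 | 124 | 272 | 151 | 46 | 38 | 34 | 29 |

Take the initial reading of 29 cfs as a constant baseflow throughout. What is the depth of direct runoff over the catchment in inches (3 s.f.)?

Direct runoff: 0.0, 30.0, 152.0, 309.0, 172.0, 95.0, 243.0, 122.0, 17.0, 9.0, 5.0, 0.0 cfs; ΣQ_DR = 1154 cfs.
V = ΣQ_DR · Δt = 1154 × 3600 s = 4.154 × 10^6 ft³.
Over A = 2.32 mi², depth = V / A = 0.771 in.

d ≈ 0.771 in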